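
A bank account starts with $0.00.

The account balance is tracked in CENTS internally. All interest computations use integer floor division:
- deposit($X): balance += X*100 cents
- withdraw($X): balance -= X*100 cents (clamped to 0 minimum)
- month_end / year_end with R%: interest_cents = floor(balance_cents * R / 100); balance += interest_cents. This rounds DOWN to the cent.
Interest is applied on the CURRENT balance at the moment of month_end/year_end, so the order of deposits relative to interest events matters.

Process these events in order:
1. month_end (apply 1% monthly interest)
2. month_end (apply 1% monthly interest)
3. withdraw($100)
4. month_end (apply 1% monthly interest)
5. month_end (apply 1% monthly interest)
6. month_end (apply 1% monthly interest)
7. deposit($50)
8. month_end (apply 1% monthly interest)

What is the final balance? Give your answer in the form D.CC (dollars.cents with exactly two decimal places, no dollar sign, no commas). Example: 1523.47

After 1 (month_end (apply 1% monthly interest)): balance=$0.00 total_interest=$0.00
After 2 (month_end (apply 1% monthly interest)): balance=$0.00 total_interest=$0.00
After 3 (withdraw($100)): balance=$0.00 total_interest=$0.00
After 4 (month_end (apply 1% monthly interest)): balance=$0.00 total_interest=$0.00
After 5 (month_end (apply 1% monthly interest)): balance=$0.00 total_interest=$0.00
After 6 (month_end (apply 1% monthly interest)): balance=$0.00 total_interest=$0.00
After 7 (deposit($50)): balance=$50.00 total_interest=$0.00
After 8 (month_end (apply 1% monthly interest)): balance=$50.50 total_interest=$0.50

Answer: 50.50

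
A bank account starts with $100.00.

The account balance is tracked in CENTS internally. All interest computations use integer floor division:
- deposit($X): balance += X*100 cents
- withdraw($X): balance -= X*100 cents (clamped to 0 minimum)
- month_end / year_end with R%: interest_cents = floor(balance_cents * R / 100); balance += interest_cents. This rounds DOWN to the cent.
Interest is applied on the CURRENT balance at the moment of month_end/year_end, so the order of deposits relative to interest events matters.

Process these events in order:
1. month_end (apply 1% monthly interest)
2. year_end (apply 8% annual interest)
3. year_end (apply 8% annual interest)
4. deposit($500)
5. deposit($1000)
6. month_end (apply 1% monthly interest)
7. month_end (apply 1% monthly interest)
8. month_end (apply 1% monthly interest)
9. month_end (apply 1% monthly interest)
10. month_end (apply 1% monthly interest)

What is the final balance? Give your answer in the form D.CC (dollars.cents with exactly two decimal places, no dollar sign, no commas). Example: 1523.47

After 1 (month_end (apply 1% monthly interest)): balance=$101.00 total_interest=$1.00
After 2 (year_end (apply 8% annual interest)): balance=$109.08 total_interest=$9.08
After 3 (year_end (apply 8% annual interest)): balance=$117.80 total_interest=$17.80
After 4 (deposit($500)): balance=$617.80 total_interest=$17.80
After 5 (deposit($1000)): balance=$1617.80 total_interest=$17.80
After 6 (month_end (apply 1% monthly interest)): balance=$1633.97 total_interest=$33.97
After 7 (month_end (apply 1% monthly interest)): balance=$1650.30 total_interest=$50.30
After 8 (month_end (apply 1% monthly interest)): balance=$1666.80 total_interest=$66.80
After 9 (month_end (apply 1% monthly interest)): balance=$1683.46 total_interest=$83.46
After 10 (month_end (apply 1% monthly interest)): balance=$1700.29 total_interest=$100.29

Answer: 1700.29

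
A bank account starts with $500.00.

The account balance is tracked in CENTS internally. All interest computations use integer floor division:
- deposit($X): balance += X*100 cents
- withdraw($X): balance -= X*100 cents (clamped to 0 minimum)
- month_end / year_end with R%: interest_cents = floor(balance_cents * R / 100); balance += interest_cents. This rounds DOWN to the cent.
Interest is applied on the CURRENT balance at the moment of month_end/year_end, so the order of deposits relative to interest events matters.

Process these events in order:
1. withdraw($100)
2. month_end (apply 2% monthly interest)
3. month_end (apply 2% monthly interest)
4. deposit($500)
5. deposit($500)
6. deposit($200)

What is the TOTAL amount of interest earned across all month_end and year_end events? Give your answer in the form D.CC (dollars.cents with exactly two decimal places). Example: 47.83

Answer: 16.16

Derivation:
After 1 (withdraw($100)): balance=$400.00 total_interest=$0.00
After 2 (month_end (apply 2% monthly interest)): balance=$408.00 total_interest=$8.00
After 3 (month_end (apply 2% monthly interest)): balance=$416.16 total_interest=$16.16
After 4 (deposit($500)): balance=$916.16 total_interest=$16.16
After 5 (deposit($500)): balance=$1416.16 total_interest=$16.16
After 6 (deposit($200)): balance=$1616.16 total_interest=$16.16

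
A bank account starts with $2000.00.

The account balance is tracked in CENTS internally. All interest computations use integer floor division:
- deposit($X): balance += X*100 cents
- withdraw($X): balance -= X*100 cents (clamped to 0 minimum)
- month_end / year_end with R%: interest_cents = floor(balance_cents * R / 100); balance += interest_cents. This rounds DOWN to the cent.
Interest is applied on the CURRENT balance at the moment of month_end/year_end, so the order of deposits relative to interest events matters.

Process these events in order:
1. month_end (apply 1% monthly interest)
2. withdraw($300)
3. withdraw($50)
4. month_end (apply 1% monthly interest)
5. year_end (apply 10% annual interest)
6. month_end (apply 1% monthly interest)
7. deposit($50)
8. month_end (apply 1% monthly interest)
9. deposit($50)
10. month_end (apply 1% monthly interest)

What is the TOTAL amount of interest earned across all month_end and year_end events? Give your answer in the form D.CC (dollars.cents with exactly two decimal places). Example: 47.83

After 1 (month_end (apply 1% monthly interest)): balance=$2020.00 total_interest=$20.00
After 2 (withdraw($300)): balance=$1720.00 total_interest=$20.00
After 3 (withdraw($50)): balance=$1670.00 total_interest=$20.00
After 4 (month_end (apply 1% monthly interest)): balance=$1686.70 total_interest=$36.70
After 5 (year_end (apply 10% annual interest)): balance=$1855.37 total_interest=$205.37
After 6 (month_end (apply 1% monthly interest)): balance=$1873.92 total_interest=$223.92
After 7 (deposit($50)): balance=$1923.92 total_interest=$223.92
After 8 (month_end (apply 1% monthly interest)): balance=$1943.15 total_interest=$243.15
After 9 (deposit($50)): balance=$1993.15 total_interest=$243.15
After 10 (month_end (apply 1% monthly interest)): balance=$2013.08 total_interest=$263.08

Answer: 263.08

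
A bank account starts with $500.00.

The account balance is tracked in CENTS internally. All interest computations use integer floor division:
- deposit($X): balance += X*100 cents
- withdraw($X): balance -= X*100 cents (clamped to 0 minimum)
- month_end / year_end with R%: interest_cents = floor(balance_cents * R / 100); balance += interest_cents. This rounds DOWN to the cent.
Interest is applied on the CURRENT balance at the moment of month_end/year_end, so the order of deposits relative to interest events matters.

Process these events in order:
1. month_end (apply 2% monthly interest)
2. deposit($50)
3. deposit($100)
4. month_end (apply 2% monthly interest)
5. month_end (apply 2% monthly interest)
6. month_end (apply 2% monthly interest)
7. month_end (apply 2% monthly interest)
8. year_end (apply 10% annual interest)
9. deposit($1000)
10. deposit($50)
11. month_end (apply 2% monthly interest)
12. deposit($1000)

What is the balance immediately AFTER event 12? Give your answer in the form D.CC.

Answer: 2872.53

Derivation:
After 1 (month_end (apply 2% monthly interest)): balance=$510.00 total_interest=$10.00
After 2 (deposit($50)): balance=$560.00 total_interest=$10.00
After 3 (deposit($100)): balance=$660.00 total_interest=$10.00
After 4 (month_end (apply 2% monthly interest)): balance=$673.20 total_interest=$23.20
After 5 (month_end (apply 2% monthly interest)): balance=$686.66 total_interest=$36.66
After 6 (month_end (apply 2% monthly interest)): balance=$700.39 total_interest=$50.39
After 7 (month_end (apply 2% monthly interest)): balance=$714.39 total_interest=$64.39
After 8 (year_end (apply 10% annual interest)): balance=$785.82 total_interest=$135.82
After 9 (deposit($1000)): balance=$1785.82 total_interest=$135.82
After 10 (deposit($50)): balance=$1835.82 total_interest=$135.82
After 11 (month_end (apply 2% monthly interest)): balance=$1872.53 total_interest=$172.53
After 12 (deposit($1000)): balance=$2872.53 total_interest=$172.53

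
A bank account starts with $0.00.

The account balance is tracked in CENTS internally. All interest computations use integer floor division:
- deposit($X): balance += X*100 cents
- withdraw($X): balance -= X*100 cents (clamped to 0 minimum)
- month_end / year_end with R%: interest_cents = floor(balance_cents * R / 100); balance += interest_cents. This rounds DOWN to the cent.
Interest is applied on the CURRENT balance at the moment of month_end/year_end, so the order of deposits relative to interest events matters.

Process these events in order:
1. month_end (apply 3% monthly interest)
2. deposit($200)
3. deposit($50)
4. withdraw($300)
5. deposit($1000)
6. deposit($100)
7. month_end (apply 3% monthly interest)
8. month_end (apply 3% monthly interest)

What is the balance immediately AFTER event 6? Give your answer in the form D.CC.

Answer: 1100.00

Derivation:
After 1 (month_end (apply 3% monthly interest)): balance=$0.00 total_interest=$0.00
After 2 (deposit($200)): balance=$200.00 total_interest=$0.00
After 3 (deposit($50)): balance=$250.00 total_interest=$0.00
After 4 (withdraw($300)): balance=$0.00 total_interest=$0.00
After 5 (deposit($1000)): balance=$1000.00 total_interest=$0.00
After 6 (deposit($100)): balance=$1100.00 total_interest=$0.00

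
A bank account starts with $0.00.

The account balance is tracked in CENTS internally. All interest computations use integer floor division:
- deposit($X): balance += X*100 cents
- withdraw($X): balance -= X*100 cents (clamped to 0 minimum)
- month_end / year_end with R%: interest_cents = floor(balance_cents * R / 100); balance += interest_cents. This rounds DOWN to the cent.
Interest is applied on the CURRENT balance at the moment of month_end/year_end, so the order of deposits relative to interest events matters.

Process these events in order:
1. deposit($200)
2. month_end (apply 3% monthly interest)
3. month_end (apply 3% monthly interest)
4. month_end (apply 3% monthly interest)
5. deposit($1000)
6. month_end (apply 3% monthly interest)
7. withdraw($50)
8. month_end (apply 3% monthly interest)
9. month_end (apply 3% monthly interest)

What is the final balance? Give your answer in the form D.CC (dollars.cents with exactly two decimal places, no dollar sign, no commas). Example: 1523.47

After 1 (deposit($200)): balance=$200.00 total_interest=$0.00
After 2 (month_end (apply 3% monthly interest)): balance=$206.00 total_interest=$6.00
After 3 (month_end (apply 3% monthly interest)): balance=$212.18 total_interest=$12.18
After 4 (month_end (apply 3% monthly interest)): balance=$218.54 total_interest=$18.54
After 5 (deposit($1000)): balance=$1218.54 total_interest=$18.54
After 6 (month_end (apply 3% monthly interest)): balance=$1255.09 total_interest=$55.09
After 7 (withdraw($50)): balance=$1205.09 total_interest=$55.09
After 8 (month_end (apply 3% monthly interest)): balance=$1241.24 total_interest=$91.24
After 9 (month_end (apply 3% monthly interest)): balance=$1278.47 total_interest=$128.47

Answer: 1278.47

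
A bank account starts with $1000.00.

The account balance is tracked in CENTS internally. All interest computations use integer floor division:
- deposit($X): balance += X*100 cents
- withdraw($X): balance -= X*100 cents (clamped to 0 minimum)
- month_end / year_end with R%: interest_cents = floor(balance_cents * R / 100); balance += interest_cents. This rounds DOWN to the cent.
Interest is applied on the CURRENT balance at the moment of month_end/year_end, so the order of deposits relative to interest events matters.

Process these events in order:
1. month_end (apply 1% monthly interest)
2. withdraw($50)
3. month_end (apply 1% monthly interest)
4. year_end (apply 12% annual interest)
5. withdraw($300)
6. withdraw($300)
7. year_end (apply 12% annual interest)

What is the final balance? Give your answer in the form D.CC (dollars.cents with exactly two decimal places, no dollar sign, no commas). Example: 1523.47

Answer: 544.26

Derivation:
After 1 (month_end (apply 1% monthly interest)): balance=$1010.00 total_interest=$10.00
After 2 (withdraw($50)): balance=$960.00 total_interest=$10.00
After 3 (month_end (apply 1% monthly interest)): balance=$969.60 total_interest=$19.60
After 4 (year_end (apply 12% annual interest)): balance=$1085.95 total_interest=$135.95
After 5 (withdraw($300)): balance=$785.95 total_interest=$135.95
After 6 (withdraw($300)): balance=$485.95 total_interest=$135.95
After 7 (year_end (apply 12% annual interest)): balance=$544.26 total_interest=$194.26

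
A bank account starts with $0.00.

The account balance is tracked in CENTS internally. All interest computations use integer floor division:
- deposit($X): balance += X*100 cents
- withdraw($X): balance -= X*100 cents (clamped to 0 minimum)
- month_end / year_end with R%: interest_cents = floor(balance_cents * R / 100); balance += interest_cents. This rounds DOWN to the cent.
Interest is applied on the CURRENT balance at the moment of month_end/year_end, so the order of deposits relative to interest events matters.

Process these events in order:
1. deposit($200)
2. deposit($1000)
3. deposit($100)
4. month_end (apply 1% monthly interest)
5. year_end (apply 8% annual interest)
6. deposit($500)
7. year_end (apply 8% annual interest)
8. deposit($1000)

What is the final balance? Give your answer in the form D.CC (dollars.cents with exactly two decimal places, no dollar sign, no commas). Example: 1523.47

After 1 (deposit($200)): balance=$200.00 total_interest=$0.00
After 2 (deposit($1000)): balance=$1200.00 total_interest=$0.00
After 3 (deposit($100)): balance=$1300.00 total_interest=$0.00
After 4 (month_end (apply 1% monthly interest)): balance=$1313.00 total_interest=$13.00
After 5 (year_end (apply 8% annual interest)): balance=$1418.04 total_interest=$118.04
After 6 (deposit($500)): balance=$1918.04 total_interest=$118.04
After 7 (year_end (apply 8% annual interest)): balance=$2071.48 total_interest=$271.48
After 8 (deposit($1000)): balance=$3071.48 total_interest=$271.48

Answer: 3071.48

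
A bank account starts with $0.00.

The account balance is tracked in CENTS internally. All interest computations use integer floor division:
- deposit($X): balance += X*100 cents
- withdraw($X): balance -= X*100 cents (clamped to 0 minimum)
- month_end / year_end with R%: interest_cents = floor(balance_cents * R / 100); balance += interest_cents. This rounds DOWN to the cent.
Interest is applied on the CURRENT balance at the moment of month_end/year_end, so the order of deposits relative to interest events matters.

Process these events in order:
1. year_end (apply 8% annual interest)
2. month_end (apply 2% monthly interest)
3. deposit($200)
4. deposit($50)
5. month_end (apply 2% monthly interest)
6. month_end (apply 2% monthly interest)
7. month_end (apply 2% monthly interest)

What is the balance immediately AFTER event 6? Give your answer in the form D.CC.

After 1 (year_end (apply 8% annual interest)): balance=$0.00 total_interest=$0.00
After 2 (month_end (apply 2% monthly interest)): balance=$0.00 total_interest=$0.00
After 3 (deposit($200)): balance=$200.00 total_interest=$0.00
After 4 (deposit($50)): balance=$250.00 total_interest=$0.00
After 5 (month_end (apply 2% monthly interest)): balance=$255.00 total_interest=$5.00
After 6 (month_end (apply 2% monthly interest)): balance=$260.10 total_interest=$10.10

Answer: 260.10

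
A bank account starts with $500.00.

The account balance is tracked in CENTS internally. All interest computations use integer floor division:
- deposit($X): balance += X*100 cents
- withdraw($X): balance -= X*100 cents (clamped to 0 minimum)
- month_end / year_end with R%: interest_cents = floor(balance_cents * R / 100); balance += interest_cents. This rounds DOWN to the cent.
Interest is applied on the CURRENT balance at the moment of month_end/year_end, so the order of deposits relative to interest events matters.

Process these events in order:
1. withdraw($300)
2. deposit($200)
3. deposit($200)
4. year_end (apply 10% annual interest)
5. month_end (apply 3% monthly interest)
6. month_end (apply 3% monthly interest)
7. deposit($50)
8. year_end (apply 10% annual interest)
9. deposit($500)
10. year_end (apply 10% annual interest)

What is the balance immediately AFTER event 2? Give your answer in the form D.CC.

After 1 (withdraw($300)): balance=$200.00 total_interest=$0.00
After 2 (deposit($200)): balance=$400.00 total_interest=$0.00

Answer: 400.00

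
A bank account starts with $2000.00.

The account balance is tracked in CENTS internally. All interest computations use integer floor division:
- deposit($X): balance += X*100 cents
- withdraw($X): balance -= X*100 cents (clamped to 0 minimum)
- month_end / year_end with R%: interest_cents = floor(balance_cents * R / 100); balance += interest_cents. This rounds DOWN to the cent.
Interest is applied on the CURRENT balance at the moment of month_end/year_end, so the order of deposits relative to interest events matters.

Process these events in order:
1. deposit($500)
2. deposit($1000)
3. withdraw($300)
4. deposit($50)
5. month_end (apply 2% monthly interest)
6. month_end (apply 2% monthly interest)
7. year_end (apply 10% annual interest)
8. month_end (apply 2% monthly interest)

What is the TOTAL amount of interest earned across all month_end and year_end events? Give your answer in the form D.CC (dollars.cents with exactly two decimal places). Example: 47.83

After 1 (deposit($500)): balance=$2500.00 total_interest=$0.00
After 2 (deposit($1000)): balance=$3500.00 total_interest=$0.00
After 3 (withdraw($300)): balance=$3200.00 total_interest=$0.00
After 4 (deposit($50)): balance=$3250.00 total_interest=$0.00
After 5 (month_end (apply 2% monthly interest)): balance=$3315.00 total_interest=$65.00
After 6 (month_end (apply 2% monthly interest)): balance=$3381.30 total_interest=$131.30
After 7 (year_end (apply 10% annual interest)): balance=$3719.43 total_interest=$469.43
After 8 (month_end (apply 2% monthly interest)): balance=$3793.81 total_interest=$543.81

Answer: 543.81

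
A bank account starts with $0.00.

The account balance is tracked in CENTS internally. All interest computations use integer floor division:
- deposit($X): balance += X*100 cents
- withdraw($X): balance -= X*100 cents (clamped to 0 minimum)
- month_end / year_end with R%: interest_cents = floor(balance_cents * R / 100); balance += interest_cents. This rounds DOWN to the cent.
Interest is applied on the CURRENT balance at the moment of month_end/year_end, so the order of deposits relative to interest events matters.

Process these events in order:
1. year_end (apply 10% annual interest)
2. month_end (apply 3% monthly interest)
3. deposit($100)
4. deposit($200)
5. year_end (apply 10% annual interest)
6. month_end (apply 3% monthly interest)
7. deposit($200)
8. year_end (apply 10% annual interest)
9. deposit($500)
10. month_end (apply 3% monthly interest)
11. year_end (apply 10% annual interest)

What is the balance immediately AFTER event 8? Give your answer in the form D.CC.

After 1 (year_end (apply 10% annual interest)): balance=$0.00 total_interest=$0.00
After 2 (month_end (apply 3% monthly interest)): balance=$0.00 total_interest=$0.00
After 3 (deposit($100)): balance=$100.00 total_interest=$0.00
After 4 (deposit($200)): balance=$300.00 total_interest=$0.00
After 5 (year_end (apply 10% annual interest)): balance=$330.00 total_interest=$30.00
After 6 (month_end (apply 3% monthly interest)): balance=$339.90 total_interest=$39.90
After 7 (deposit($200)): balance=$539.90 total_interest=$39.90
After 8 (year_end (apply 10% annual interest)): balance=$593.89 total_interest=$93.89

Answer: 593.89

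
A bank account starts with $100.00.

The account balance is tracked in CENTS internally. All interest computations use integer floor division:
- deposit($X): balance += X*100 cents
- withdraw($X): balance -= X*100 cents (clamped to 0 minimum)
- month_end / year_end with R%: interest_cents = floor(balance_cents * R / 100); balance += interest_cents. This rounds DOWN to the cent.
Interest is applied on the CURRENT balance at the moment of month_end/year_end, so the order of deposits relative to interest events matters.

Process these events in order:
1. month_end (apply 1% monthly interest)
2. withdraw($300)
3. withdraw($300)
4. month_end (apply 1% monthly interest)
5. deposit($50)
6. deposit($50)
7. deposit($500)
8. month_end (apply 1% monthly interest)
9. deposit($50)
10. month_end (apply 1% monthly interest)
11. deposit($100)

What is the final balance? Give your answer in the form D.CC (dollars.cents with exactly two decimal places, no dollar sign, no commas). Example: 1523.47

After 1 (month_end (apply 1% monthly interest)): balance=$101.00 total_interest=$1.00
After 2 (withdraw($300)): balance=$0.00 total_interest=$1.00
After 3 (withdraw($300)): balance=$0.00 total_interest=$1.00
After 4 (month_end (apply 1% monthly interest)): balance=$0.00 total_interest=$1.00
After 5 (deposit($50)): balance=$50.00 total_interest=$1.00
After 6 (deposit($50)): balance=$100.00 total_interest=$1.00
After 7 (deposit($500)): balance=$600.00 total_interest=$1.00
After 8 (month_end (apply 1% monthly interest)): balance=$606.00 total_interest=$7.00
After 9 (deposit($50)): balance=$656.00 total_interest=$7.00
After 10 (month_end (apply 1% monthly interest)): balance=$662.56 total_interest=$13.56
After 11 (deposit($100)): balance=$762.56 total_interest=$13.56

Answer: 762.56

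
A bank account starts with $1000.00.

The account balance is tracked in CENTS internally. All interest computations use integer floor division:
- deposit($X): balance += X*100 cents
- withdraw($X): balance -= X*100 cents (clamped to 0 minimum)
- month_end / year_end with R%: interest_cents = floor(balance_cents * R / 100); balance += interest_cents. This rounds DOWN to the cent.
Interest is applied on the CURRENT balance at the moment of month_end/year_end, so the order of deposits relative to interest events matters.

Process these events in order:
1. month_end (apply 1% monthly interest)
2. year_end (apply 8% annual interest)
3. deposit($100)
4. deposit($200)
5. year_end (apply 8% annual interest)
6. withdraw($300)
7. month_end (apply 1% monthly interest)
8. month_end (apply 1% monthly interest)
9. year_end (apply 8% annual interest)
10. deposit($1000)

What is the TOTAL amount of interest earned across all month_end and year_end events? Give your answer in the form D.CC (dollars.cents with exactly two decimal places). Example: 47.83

Answer: 324.31

Derivation:
After 1 (month_end (apply 1% monthly interest)): balance=$1010.00 total_interest=$10.00
After 2 (year_end (apply 8% annual interest)): balance=$1090.80 total_interest=$90.80
After 3 (deposit($100)): balance=$1190.80 total_interest=$90.80
After 4 (deposit($200)): balance=$1390.80 total_interest=$90.80
After 5 (year_end (apply 8% annual interest)): balance=$1502.06 total_interest=$202.06
After 6 (withdraw($300)): balance=$1202.06 total_interest=$202.06
After 7 (month_end (apply 1% monthly interest)): balance=$1214.08 total_interest=$214.08
After 8 (month_end (apply 1% monthly interest)): balance=$1226.22 total_interest=$226.22
After 9 (year_end (apply 8% annual interest)): balance=$1324.31 total_interest=$324.31
After 10 (deposit($1000)): balance=$2324.31 total_interest=$324.31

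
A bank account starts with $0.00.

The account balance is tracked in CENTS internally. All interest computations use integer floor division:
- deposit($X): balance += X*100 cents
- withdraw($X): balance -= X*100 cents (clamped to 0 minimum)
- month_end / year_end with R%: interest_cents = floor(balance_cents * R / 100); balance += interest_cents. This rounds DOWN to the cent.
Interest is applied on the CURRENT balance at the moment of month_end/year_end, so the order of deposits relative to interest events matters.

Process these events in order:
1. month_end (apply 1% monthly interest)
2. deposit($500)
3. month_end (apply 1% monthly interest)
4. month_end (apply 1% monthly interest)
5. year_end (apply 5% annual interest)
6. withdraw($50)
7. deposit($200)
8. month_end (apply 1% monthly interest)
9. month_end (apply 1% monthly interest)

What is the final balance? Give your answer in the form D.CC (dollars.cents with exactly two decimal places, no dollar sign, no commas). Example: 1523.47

After 1 (month_end (apply 1% monthly interest)): balance=$0.00 total_interest=$0.00
After 2 (deposit($500)): balance=$500.00 total_interest=$0.00
After 3 (month_end (apply 1% monthly interest)): balance=$505.00 total_interest=$5.00
After 4 (month_end (apply 1% monthly interest)): balance=$510.05 total_interest=$10.05
After 5 (year_end (apply 5% annual interest)): balance=$535.55 total_interest=$35.55
After 6 (withdraw($50)): balance=$485.55 total_interest=$35.55
After 7 (deposit($200)): balance=$685.55 total_interest=$35.55
After 8 (month_end (apply 1% monthly interest)): balance=$692.40 total_interest=$42.40
After 9 (month_end (apply 1% monthly interest)): balance=$699.32 total_interest=$49.32

Answer: 699.32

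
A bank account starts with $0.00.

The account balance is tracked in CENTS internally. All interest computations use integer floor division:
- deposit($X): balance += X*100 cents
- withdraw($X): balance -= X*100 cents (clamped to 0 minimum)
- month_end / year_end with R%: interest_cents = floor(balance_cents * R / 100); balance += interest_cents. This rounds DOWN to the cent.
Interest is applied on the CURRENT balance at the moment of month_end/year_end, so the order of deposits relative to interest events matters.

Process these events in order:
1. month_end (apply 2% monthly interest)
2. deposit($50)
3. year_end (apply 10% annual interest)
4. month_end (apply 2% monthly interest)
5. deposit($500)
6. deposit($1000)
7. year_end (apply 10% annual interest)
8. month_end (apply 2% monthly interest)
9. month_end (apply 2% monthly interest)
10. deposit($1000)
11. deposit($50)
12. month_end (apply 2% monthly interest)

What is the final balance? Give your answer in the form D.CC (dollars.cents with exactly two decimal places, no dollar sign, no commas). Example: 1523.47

Answer: 2887.46

Derivation:
After 1 (month_end (apply 2% monthly interest)): balance=$0.00 total_interest=$0.00
After 2 (deposit($50)): balance=$50.00 total_interest=$0.00
After 3 (year_end (apply 10% annual interest)): balance=$55.00 total_interest=$5.00
After 4 (month_end (apply 2% monthly interest)): balance=$56.10 total_interest=$6.10
After 5 (deposit($500)): balance=$556.10 total_interest=$6.10
After 6 (deposit($1000)): balance=$1556.10 total_interest=$6.10
After 7 (year_end (apply 10% annual interest)): balance=$1711.71 total_interest=$161.71
After 8 (month_end (apply 2% monthly interest)): balance=$1745.94 total_interest=$195.94
After 9 (month_end (apply 2% monthly interest)): balance=$1780.85 total_interest=$230.85
After 10 (deposit($1000)): balance=$2780.85 total_interest=$230.85
After 11 (deposit($50)): balance=$2830.85 total_interest=$230.85
After 12 (month_end (apply 2% monthly interest)): balance=$2887.46 total_interest=$287.46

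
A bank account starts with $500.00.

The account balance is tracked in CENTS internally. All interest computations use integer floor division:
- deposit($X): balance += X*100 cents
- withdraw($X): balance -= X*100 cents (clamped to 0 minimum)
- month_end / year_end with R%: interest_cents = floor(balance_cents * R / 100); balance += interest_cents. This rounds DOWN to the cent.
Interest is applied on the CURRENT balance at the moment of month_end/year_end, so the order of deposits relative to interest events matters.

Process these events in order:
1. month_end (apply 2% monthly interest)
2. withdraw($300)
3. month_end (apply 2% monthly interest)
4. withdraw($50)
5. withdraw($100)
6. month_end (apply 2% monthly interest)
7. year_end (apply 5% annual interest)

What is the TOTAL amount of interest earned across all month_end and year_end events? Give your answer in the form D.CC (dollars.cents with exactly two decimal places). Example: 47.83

Answer: 18.75

Derivation:
After 1 (month_end (apply 2% monthly interest)): balance=$510.00 total_interest=$10.00
After 2 (withdraw($300)): balance=$210.00 total_interest=$10.00
After 3 (month_end (apply 2% monthly interest)): balance=$214.20 total_interest=$14.20
After 4 (withdraw($50)): balance=$164.20 total_interest=$14.20
After 5 (withdraw($100)): balance=$64.20 total_interest=$14.20
After 6 (month_end (apply 2% monthly interest)): balance=$65.48 total_interest=$15.48
After 7 (year_end (apply 5% annual interest)): balance=$68.75 total_interest=$18.75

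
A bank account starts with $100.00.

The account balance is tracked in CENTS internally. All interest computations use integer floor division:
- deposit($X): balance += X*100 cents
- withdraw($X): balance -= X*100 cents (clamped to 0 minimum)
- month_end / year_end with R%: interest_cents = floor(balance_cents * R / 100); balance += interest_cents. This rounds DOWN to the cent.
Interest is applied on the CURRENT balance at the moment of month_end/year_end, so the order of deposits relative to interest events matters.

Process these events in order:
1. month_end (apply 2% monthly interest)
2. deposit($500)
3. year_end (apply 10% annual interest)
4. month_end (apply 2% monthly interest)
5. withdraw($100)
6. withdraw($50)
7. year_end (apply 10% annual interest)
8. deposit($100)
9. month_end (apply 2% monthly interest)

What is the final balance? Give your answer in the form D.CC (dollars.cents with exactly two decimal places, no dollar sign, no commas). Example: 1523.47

Answer: 691.53

Derivation:
After 1 (month_end (apply 2% monthly interest)): balance=$102.00 total_interest=$2.00
After 2 (deposit($500)): balance=$602.00 total_interest=$2.00
After 3 (year_end (apply 10% annual interest)): balance=$662.20 total_interest=$62.20
After 4 (month_end (apply 2% monthly interest)): balance=$675.44 total_interest=$75.44
After 5 (withdraw($100)): balance=$575.44 total_interest=$75.44
After 6 (withdraw($50)): balance=$525.44 total_interest=$75.44
After 7 (year_end (apply 10% annual interest)): balance=$577.98 total_interest=$127.98
After 8 (deposit($100)): balance=$677.98 total_interest=$127.98
After 9 (month_end (apply 2% monthly interest)): balance=$691.53 total_interest=$141.53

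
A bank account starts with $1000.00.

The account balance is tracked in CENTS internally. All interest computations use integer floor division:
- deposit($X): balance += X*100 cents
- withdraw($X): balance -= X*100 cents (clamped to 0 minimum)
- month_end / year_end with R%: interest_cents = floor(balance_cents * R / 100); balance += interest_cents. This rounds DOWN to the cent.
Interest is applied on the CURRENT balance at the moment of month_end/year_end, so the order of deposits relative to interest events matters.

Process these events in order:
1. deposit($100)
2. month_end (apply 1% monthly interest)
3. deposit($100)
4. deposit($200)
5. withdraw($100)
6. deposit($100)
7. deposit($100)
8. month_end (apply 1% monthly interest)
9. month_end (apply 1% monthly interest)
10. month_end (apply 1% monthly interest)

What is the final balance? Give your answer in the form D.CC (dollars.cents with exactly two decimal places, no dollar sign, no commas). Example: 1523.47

Answer: 1556.78

Derivation:
After 1 (deposit($100)): balance=$1100.00 total_interest=$0.00
After 2 (month_end (apply 1% monthly interest)): balance=$1111.00 total_interest=$11.00
After 3 (deposit($100)): balance=$1211.00 total_interest=$11.00
After 4 (deposit($200)): balance=$1411.00 total_interest=$11.00
After 5 (withdraw($100)): balance=$1311.00 total_interest=$11.00
After 6 (deposit($100)): balance=$1411.00 total_interest=$11.00
After 7 (deposit($100)): balance=$1511.00 total_interest=$11.00
After 8 (month_end (apply 1% monthly interest)): balance=$1526.11 total_interest=$26.11
After 9 (month_end (apply 1% monthly interest)): balance=$1541.37 total_interest=$41.37
After 10 (month_end (apply 1% monthly interest)): balance=$1556.78 total_interest=$56.78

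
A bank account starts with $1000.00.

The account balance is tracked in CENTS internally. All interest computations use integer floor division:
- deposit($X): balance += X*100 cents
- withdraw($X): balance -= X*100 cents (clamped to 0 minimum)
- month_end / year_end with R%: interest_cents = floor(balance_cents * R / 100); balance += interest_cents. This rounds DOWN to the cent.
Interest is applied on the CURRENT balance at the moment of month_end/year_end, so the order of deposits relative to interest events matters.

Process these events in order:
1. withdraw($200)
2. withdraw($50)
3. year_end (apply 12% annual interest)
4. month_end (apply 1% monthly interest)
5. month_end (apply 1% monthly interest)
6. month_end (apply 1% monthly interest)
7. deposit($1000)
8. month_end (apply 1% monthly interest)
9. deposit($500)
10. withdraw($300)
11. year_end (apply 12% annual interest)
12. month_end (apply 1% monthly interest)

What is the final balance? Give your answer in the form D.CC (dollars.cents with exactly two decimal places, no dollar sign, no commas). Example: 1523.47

After 1 (withdraw($200)): balance=$800.00 total_interest=$0.00
After 2 (withdraw($50)): balance=$750.00 total_interest=$0.00
After 3 (year_end (apply 12% annual interest)): balance=$840.00 total_interest=$90.00
After 4 (month_end (apply 1% monthly interest)): balance=$848.40 total_interest=$98.40
After 5 (month_end (apply 1% monthly interest)): balance=$856.88 total_interest=$106.88
After 6 (month_end (apply 1% monthly interest)): balance=$865.44 total_interest=$115.44
After 7 (deposit($1000)): balance=$1865.44 total_interest=$115.44
After 8 (month_end (apply 1% monthly interest)): balance=$1884.09 total_interest=$134.09
After 9 (deposit($500)): balance=$2384.09 total_interest=$134.09
After 10 (withdraw($300)): balance=$2084.09 total_interest=$134.09
After 11 (year_end (apply 12% annual interest)): balance=$2334.18 total_interest=$384.18
After 12 (month_end (apply 1% monthly interest)): balance=$2357.52 total_interest=$407.52

Answer: 2357.52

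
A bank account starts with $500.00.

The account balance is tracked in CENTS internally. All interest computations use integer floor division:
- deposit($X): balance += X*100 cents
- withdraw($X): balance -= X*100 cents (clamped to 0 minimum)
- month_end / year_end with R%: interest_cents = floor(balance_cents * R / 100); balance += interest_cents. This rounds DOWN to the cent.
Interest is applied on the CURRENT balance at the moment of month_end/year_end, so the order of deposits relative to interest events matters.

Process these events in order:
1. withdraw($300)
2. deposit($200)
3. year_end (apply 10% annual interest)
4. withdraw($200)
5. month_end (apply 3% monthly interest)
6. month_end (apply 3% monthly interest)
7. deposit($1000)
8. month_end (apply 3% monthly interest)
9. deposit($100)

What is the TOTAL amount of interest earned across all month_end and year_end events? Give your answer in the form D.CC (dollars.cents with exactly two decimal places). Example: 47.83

After 1 (withdraw($300)): balance=$200.00 total_interest=$0.00
After 2 (deposit($200)): balance=$400.00 total_interest=$0.00
After 3 (year_end (apply 10% annual interest)): balance=$440.00 total_interest=$40.00
After 4 (withdraw($200)): balance=$240.00 total_interest=$40.00
After 5 (month_end (apply 3% monthly interest)): balance=$247.20 total_interest=$47.20
After 6 (month_end (apply 3% monthly interest)): balance=$254.61 total_interest=$54.61
After 7 (deposit($1000)): balance=$1254.61 total_interest=$54.61
After 8 (month_end (apply 3% monthly interest)): balance=$1292.24 total_interest=$92.24
After 9 (deposit($100)): balance=$1392.24 total_interest=$92.24

Answer: 92.24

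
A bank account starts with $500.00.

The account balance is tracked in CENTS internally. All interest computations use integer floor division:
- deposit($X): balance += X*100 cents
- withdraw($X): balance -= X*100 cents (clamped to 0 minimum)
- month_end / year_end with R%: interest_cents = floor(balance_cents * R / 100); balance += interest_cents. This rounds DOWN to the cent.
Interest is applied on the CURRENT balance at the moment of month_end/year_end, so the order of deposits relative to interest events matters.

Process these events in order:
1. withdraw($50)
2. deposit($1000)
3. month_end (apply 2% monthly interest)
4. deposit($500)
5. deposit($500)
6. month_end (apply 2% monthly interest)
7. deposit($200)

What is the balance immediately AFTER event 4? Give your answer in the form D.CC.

Answer: 1979.00

Derivation:
After 1 (withdraw($50)): balance=$450.00 total_interest=$0.00
After 2 (deposit($1000)): balance=$1450.00 total_interest=$0.00
After 3 (month_end (apply 2% monthly interest)): balance=$1479.00 total_interest=$29.00
After 4 (deposit($500)): balance=$1979.00 total_interest=$29.00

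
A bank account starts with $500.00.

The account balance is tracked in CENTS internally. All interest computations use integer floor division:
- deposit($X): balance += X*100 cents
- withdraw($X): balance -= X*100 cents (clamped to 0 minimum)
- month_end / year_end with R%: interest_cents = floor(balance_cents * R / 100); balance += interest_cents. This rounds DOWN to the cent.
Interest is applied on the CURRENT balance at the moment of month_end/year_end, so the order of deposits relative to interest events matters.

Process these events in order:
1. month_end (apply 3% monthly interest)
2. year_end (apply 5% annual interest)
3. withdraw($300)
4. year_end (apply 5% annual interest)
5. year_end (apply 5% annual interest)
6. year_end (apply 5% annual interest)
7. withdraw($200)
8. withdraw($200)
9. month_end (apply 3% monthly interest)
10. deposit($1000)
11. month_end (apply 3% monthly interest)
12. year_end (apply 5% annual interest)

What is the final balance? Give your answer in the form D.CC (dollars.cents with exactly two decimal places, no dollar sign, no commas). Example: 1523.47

After 1 (month_end (apply 3% monthly interest)): balance=$515.00 total_interest=$15.00
After 2 (year_end (apply 5% annual interest)): balance=$540.75 total_interest=$40.75
After 3 (withdraw($300)): balance=$240.75 total_interest=$40.75
After 4 (year_end (apply 5% annual interest)): balance=$252.78 total_interest=$52.78
After 5 (year_end (apply 5% annual interest)): balance=$265.41 total_interest=$65.41
After 6 (year_end (apply 5% annual interest)): balance=$278.68 total_interest=$78.68
After 7 (withdraw($200)): balance=$78.68 total_interest=$78.68
After 8 (withdraw($200)): balance=$0.00 total_interest=$78.68
After 9 (month_end (apply 3% monthly interest)): balance=$0.00 total_interest=$78.68
After 10 (deposit($1000)): balance=$1000.00 total_interest=$78.68
After 11 (month_end (apply 3% monthly interest)): balance=$1030.00 total_interest=$108.68
After 12 (year_end (apply 5% annual interest)): balance=$1081.50 total_interest=$160.18

Answer: 1081.50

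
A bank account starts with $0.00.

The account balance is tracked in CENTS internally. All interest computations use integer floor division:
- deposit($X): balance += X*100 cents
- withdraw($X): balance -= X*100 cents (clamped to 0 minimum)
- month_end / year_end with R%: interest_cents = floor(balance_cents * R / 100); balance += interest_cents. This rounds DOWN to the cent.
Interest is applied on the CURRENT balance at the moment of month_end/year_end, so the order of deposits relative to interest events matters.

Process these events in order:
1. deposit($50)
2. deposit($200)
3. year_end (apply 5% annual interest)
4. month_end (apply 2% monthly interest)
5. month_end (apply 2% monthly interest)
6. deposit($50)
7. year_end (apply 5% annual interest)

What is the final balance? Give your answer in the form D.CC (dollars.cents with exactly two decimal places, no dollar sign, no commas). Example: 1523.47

Answer: 339.25

Derivation:
After 1 (deposit($50)): balance=$50.00 total_interest=$0.00
After 2 (deposit($200)): balance=$250.00 total_interest=$0.00
After 3 (year_end (apply 5% annual interest)): balance=$262.50 total_interest=$12.50
After 4 (month_end (apply 2% monthly interest)): balance=$267.75 total_interest=$17.75
After 5 (month_end (apply 2% monthly interest)): balance=$273.10 total_interest=$23.10
After 6 (deposit($50)): balance=$323.10 total_interest=$23.10
After 7 (year_end (apply 5% annual interest)): balance=$339.25 total_interest=$39.25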